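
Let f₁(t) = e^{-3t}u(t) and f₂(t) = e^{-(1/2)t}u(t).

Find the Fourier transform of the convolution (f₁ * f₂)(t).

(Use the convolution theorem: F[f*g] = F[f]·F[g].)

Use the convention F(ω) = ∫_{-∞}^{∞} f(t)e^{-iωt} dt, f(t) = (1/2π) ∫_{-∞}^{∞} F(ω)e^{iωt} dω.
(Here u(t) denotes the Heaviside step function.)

F[f₁*f₂](ω) = \frac{2}{\left(i \omega + 3\right) \left(2 i \omega + 1\right)}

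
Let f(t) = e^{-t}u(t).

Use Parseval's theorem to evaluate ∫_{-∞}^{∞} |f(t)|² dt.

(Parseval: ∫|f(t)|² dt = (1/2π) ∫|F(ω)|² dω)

∫|f(t)|² dt = \frac{1}{2}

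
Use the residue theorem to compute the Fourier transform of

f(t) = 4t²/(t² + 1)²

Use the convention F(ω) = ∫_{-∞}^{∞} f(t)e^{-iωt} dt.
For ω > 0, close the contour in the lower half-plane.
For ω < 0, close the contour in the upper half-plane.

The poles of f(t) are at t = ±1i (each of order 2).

Let g(z) = f(z)e^{-iωz}; for large |z| the factor e^{-iωz} decays in the lower half-plane when ω > 0 and in the upper half-plane when ω < 0.

Case ω > 0 (lower half-plane, clockwise contour ⇒ F(ω) = -2πi·ΣRes):
  Res_{z = - i} g(z) = i \left(1 - \omega\right) e^{- \omega} (pole of order 2)
  F(ω) = -2πi·ΣRes = 2 \pi \left(1 - \omega\right) e^{- \omega}

Case ω < 0 (upper half-plane, counterclockwise contour ⇒ F(ω) = +2πi·ΣRes):
  Res_{z = i} g(z) = i \left(- \omega - 1\right) e^{\omega} (pole of order 2)
  F(ω) = 2πi·ΣRes = 2 \pi \left(\omega + 1\right) e^{\omega}

Both cases combine into a single formula in |ω|:

F(ω) = 2 \pi \left(1 - \left|{\omega}\right|\right) e^{- \left|{\omega}\right|}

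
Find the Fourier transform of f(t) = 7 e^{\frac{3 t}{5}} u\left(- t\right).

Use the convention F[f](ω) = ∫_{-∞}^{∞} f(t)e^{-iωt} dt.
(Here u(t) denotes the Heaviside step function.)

F(ω) = - \frac{35}{5 i \omega - 3}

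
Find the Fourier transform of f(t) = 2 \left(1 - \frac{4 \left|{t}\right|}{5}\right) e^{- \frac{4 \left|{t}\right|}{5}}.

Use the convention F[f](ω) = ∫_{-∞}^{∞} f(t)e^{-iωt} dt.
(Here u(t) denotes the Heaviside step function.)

F(ω) = \frac{4000 \omega^{2}}{\left(25 \omega^{2} + 16\right)^{2}}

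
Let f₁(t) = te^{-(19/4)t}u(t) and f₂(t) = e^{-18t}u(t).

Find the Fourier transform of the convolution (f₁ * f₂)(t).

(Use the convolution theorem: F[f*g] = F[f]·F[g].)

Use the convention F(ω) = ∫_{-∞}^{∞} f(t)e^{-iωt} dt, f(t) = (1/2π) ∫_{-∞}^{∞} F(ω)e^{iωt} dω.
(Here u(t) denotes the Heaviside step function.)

F[f₁*f₂](ω) = \frac{16}{\left(i \omega + 18\right) \left(4 i \omega + 19\right)^{2}}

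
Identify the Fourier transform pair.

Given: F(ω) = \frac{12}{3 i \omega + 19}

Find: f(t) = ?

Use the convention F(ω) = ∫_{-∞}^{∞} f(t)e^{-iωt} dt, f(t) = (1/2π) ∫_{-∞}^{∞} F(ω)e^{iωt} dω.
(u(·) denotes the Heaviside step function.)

f(t) = 4 e^{- \frac{19 t}{3}} u\left(t\right)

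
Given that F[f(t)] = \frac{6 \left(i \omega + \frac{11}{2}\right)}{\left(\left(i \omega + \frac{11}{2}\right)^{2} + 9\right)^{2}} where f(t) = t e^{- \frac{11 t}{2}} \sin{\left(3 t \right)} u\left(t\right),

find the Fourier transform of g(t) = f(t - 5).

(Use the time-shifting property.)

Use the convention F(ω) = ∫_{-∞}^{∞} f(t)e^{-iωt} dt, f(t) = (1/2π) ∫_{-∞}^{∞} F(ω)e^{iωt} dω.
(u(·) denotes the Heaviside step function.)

F[g](ω) = \frac{48 \left(2 i \omega + 11\right) e^{- 5 i \omega}}{\left(\left(2 i \omega + 11\right)^{2} + 36\right)^{2}}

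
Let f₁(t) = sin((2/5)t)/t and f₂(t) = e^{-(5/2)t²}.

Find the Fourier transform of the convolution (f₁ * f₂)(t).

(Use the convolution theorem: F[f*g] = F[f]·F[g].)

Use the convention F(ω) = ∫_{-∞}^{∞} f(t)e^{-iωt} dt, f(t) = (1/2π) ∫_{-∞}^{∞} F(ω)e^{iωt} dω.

F[f₁*f₂](ω) = \begin{cases} \frac{\sqrt{10} \pi^{\frac{3}{2}} e^{- \frac{\omega^{2}}{10}}}{5} & \text{for}\: \omega > - \frac{2}{5} \wedge \omega < \frac{2}{5} \\0 & \text{otherwise} \end{cases}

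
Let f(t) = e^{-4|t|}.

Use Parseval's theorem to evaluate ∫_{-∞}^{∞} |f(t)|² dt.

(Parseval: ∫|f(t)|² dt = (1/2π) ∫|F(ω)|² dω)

∫|f(t)|² dt = \frac{1}{4}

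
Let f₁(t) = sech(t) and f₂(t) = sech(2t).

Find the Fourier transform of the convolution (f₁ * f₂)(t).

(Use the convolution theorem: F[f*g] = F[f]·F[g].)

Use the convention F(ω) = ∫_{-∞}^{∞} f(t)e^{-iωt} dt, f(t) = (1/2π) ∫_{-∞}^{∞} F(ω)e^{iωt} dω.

F[f₁*f₂](ω) = \frac{2 \pi^{2} \sinh{\left(\frac{\pi \omega}{4} \right)}}{\sinh{\left(\pi \omega \right)}}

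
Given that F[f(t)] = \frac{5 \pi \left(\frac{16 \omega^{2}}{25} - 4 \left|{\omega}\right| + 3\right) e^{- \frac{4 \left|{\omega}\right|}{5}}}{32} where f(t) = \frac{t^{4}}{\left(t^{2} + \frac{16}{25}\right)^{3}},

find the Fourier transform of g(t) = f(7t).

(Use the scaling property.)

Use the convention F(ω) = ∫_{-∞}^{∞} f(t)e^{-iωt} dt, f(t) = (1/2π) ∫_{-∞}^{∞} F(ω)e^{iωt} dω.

F[g](ω) = \frac{\pi \left(16 \omega^{2} - 700 \left|{\omega}\right| + 3675\right) e^{- \frac{4 \left|{\omega}\right|}{35}}}{54880}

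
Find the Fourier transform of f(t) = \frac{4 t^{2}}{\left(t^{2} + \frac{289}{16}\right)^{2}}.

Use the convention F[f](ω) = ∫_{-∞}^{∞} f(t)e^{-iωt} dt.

F(ω) = \frac{2 \pi \left(4 - 17 \left|{\omega}\right|\right) e^{- \frac{17 \left|{\omega}\right|}{4}}}{17}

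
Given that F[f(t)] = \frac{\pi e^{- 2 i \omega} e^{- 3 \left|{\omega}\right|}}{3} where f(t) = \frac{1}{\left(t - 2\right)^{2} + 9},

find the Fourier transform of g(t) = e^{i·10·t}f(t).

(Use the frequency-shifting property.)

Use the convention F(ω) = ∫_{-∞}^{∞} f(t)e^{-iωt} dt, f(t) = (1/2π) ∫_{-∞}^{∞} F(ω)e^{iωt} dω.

F[g](ω) = \frac{\pi e^{- 2 i \left(\omega - 10\right) - 3 \left|{\omega - 10}\right|}}{3}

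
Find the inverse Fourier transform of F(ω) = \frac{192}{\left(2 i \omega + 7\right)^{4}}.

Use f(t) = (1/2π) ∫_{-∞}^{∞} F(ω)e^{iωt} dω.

f(t) = 2 t^{3} e^{- \frac{7 t}{2}} u\left(t\right)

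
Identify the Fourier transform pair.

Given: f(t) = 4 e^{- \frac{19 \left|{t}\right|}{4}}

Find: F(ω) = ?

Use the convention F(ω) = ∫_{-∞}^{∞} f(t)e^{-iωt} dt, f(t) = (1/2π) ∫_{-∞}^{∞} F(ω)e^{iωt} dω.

F(ω) = \frac{608}{16 \omega^{2} + 361}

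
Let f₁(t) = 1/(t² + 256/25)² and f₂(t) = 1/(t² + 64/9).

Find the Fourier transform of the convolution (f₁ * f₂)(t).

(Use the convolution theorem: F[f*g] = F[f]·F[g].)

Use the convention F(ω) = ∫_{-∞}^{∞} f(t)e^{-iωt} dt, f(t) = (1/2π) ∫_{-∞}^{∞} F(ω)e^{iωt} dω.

F[f₁*f₂](ω) = \frac{75 \pi^{2} \left(16 \left|{\omega}\right| + 5\right) e^{- \frac{88 \left|{\omega}\right|}{15}}}{65536}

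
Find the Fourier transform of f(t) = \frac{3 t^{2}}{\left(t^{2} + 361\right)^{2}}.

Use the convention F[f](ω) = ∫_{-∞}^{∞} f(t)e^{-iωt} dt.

F(ω) = \frac{3 \pi \left(1 - 19 \left|{\omega}\right|\right) e^{- 19 \left|{\omega}\right|}}{38}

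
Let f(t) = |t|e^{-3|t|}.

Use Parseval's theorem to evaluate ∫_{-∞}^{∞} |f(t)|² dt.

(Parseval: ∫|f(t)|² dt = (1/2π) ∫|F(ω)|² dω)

∫|f(t)|² dt = \frac{1}{54}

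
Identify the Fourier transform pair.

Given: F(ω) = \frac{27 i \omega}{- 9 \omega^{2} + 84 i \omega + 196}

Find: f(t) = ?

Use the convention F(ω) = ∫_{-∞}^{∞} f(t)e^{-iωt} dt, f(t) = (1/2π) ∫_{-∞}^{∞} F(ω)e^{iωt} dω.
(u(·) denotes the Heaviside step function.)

f(t) = 3 \left(1 - \frac{14 t}{3}\right) e^{- \frac{14 t}{3}} u\left(t\right)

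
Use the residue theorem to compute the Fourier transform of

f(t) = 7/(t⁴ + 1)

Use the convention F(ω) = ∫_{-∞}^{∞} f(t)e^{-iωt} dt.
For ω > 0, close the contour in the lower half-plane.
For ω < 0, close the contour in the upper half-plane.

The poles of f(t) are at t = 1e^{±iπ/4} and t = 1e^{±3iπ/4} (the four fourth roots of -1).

Let g(z) = f(z)e^{-iωz}; for large |z| the factor e^{-iωz} decays in the lower half-plane when ω > 0 and in the upper half-plane when ω < 0.

Case ω > 0 (lower half-plane, clockwise contour ⇒ F(ω) = -2πi·ΣRes):
  Res_{z = - \frac{\sqrt{2}}{2} - \frac{\sqrt{2} i}{2}} g(z) = \frac{7 \sqrt{2} i \left(1 - i\right) e^{\frac{\sqrt{2} \omega \left(-1 + i\right)}{2}}}{8}
  Res_{z = \frac{\sqrt{2}}{2} - \frac{\sqrt{2} i}{2}} g(z) = \frac{7 \sqrt{2} i \left(1 + i\right) e^{- \frac{\sqrt{2} \omega \left(1 + i\right)}{2}}}{8}
  F(ω) = -2πi·ΣRes = \frac{7 \sqrt{2} \pi \left(1 - i\right) \left(e^{\sqrt{2} i \omega} + i\right) e^{- \frac{\sqrt{2} \omega \left(1 + i\right)}{2}}}{4} = 7 \pi e^{- \frac{\sqrt{2} \omega}{2}} \sin{\left(\frac{\sqrt{2} \omega}{2} + \frac{\pi}{4} \right)}

Case ω < 0 (upper half-plane, counterclockwise contour ⇒ F(ω) = +2πi·ΣRes):
  Res_{z = \frac{\sqrt{2}}{2} + \frac{\sqrt{2} i}{2}} g(z) = \frac{7 \sqrt{2} i \left(-1 + i\right) e^{\frac{\sqrt{2} \omega \left(1 - i\right)}{2}}}{8}
  Res_{z = - \frac{\sqrt{2}}{2} + \frac{\sqrt{2} i}{2}} g(z) = \frac{7 \sqrt{2} \left(1 - i\right) e^{\frac{\sqrt{2} \omega \left(1 + i\right)}{2}}}{8}
  F(ω) = 2πi·ΣRes = - \frac{7 \sqrt{2} i \pi \left(i \left(1 - i\right) e^{\frac{\sqrt{2} \omega \left(1 - i\right)}{2}} - \left(1 - i\right) e^{\frac{\sqrt{2} \omega \left(1 + i\right)}{2}}\right)}{4} = 7 \pi e^{\frac{\sqrt{2} \omega}{2}} \cos{\left(\frac{\sqrt{2} \omega}{2} + \frac{\pi}{4} \right)}

Both cases combine into a single formula in |ω|:

F(ω) = 7 \pi e^{- \frac{\sqrt{2} \left|{\omega}\right|}{2}} \sin{\left(\frac{\sqrt{2} \left|{\omega}\right|}{2} + \frac{\pi}{4} \right)}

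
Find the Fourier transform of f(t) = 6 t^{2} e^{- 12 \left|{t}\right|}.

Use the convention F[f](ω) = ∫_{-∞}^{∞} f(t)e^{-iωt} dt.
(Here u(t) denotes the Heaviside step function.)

F(ω) = \frac{864 \left(48 - \omega^{2}\right)}{\left(\omega^{2} + 144\right)^{3}}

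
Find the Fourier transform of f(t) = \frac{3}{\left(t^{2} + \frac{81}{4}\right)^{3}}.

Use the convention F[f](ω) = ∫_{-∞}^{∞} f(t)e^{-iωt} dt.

F(ω) = \frac{\pi \left(27 \omega^{2} + 18 \left|{\omega}\right| + 4\right) e^{- \frac{9 \left|{\omega}\right|}{2}}}{6561}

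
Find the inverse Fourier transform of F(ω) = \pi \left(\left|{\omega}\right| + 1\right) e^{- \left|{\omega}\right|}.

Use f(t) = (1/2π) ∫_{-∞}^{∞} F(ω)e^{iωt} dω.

f(t) = \frac{2}{\left(t^{2} + 1\right)^{2}}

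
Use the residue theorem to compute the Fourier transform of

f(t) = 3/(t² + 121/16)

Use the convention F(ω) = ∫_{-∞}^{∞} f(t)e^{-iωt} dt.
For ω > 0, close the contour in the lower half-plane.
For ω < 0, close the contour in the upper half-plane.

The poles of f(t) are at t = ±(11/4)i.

Let g(z) = f(z)e^{-iωz}; for large |z| the factor e^{-iωz} decays in the lower half-plane when ω > 0 and in the upper half-plane when ω < 0.

Case ω > 0 (lower half-plane, clockwise contour ⇒ F(ω) = -2πi·ΣRes):
  Res_{z = - \frac{11 i}{4}} g(z) = \frac{6 i e^{- \frac{11 \omega}{4}}}{11}
  F(ω) = -2πi·ΣRes = \frac{12 \pi e^{- \frac{11 \omega}{4}}}{11}

Case ω < 0 (upper half-plane, counterclockwise contour ⇒ F(ω) = +2πi·ΣRes):
  Res_{z = \frac{11 i}{4}} g(z) = - \frac{6 i e^{\frac{11 \omega}{4}}}{11}
  F(ω) = 2πi·ΣRes = \frac{12 \pi e^{\frac{11 \omega}{4}}}{11}

Both cases combine into a single formula in |ω|:

F(ω) = \frac{12 \pi e^{- \frac{11 \left|{\omega}\right|}{4}}}{11}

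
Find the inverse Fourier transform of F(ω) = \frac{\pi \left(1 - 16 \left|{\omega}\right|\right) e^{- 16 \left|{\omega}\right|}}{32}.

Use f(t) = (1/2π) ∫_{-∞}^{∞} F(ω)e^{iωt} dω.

f(t) = \frac{t^{2}}{\left(t^{2} + 256\right)^{2}}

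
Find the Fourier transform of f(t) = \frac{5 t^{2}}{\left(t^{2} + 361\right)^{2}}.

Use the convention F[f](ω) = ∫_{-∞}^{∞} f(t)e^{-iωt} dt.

F(ω) = \frac{5 \pi \left(1 - 19 \left|{\omega}\right|\right) e^{- 19 \left|{\omega}\right|}}{38}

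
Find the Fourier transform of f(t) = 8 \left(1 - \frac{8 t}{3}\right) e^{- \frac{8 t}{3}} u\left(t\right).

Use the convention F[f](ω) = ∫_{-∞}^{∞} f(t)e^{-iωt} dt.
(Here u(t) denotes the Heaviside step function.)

F(ω) = \frac{72 i \omega}{- 9 \omega^{2} + 48 i \omega + 64}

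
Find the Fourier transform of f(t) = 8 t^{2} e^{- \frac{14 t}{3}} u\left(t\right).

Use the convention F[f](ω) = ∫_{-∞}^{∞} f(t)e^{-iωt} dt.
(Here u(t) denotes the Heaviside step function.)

F(ω) = \frac{432}{\left(3 i \omega + 14\right)^{3}}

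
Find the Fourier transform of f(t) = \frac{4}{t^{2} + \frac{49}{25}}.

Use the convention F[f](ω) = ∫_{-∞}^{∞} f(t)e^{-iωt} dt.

F(ω) = \frac{20 \pi e^{- \frac{7 \left|{\omega}\right|}{5}}}{7}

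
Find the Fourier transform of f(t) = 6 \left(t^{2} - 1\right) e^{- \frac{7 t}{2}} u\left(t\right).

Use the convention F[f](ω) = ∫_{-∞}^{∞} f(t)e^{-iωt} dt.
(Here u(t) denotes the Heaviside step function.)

F(ω) = \frac{12 \left(16 i \omega - \left(2 i \omega + 7\right)^{3} + 56\right)}{\left(2 i \omega + 7\right)^{4}}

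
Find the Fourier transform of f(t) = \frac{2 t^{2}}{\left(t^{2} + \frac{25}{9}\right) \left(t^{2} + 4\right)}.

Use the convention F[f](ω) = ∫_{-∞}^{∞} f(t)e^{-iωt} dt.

F(ω) = \frac{36 \pi e^{- 2 \left|{\omega}\right|}}{11} - \frac{30 \pi e^{- \frac{5 \left|{\omega}\right|}{3}}}{11}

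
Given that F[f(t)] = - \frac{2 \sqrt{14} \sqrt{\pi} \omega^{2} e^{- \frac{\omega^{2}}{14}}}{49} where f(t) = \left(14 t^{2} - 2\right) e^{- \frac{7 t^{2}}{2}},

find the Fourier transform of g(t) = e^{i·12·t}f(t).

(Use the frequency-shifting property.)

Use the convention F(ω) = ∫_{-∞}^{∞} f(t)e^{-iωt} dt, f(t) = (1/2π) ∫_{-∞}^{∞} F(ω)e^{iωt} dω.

F[g](ω) = - \frac{2 \sqrt{14} \sqrt{\pi} \left(\omega - 12\right)^{2} e^{- \frac{\left(\omega - 12\right)^{2}}{14}}}{49}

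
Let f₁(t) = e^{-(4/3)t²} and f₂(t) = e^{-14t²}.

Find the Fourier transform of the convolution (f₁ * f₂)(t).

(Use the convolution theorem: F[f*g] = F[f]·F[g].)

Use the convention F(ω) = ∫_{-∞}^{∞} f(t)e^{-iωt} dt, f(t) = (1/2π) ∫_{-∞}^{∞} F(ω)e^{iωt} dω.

F[f₁*f₂](ω) = \frac{\sqrt{42} \pi e^{- \frac{23 \omega^{2}}{112}}}{28}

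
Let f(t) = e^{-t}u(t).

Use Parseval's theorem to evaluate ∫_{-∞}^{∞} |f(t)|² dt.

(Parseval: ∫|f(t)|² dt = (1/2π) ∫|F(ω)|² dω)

∫|f(t)|² dt = \frac{1}{2}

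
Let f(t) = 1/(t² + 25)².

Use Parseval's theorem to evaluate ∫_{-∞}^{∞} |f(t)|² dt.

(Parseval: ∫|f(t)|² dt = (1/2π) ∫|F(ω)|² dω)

∫|f(t)|² dt = \frac{\pi}{250000}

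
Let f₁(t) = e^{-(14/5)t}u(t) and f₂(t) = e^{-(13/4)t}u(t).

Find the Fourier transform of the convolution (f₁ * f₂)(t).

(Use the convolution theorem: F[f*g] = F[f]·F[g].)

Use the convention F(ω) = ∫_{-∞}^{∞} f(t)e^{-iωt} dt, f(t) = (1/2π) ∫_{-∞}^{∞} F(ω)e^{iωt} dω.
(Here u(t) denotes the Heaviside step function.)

F[f₁*f₂](ω) = \frac{20}{- 20 \omega^{2} + 121 i \omega + 182}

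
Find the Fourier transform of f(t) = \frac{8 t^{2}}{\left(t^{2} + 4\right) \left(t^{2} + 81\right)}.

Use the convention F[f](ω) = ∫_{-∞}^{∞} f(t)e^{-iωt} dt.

F(ω) = \frac{8 \pi \left(9 - 2 e^{7 \left|{\omega}\right|}\right) e^{- 9 \left|{\omega}\right|}}{77}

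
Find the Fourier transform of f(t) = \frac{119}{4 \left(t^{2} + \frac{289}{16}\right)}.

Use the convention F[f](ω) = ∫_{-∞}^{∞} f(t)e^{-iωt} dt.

F(ω) = 7 \pi e^{- \frac{17 \left|{\omega}\right|}{4}}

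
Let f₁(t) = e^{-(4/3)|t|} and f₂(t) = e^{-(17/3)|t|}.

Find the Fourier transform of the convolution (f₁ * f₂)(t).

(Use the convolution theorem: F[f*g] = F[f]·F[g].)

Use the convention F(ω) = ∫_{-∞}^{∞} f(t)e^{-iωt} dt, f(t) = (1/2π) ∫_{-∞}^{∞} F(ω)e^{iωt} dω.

F[f₁*f₂](ω) = \frac{2448}{81 \omega^{4} + 2745 \omega^{2} + 4624}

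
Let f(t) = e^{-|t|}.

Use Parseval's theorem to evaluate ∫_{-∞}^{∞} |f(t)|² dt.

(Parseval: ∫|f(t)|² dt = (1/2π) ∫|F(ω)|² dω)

∫|f(t)|² dt = 1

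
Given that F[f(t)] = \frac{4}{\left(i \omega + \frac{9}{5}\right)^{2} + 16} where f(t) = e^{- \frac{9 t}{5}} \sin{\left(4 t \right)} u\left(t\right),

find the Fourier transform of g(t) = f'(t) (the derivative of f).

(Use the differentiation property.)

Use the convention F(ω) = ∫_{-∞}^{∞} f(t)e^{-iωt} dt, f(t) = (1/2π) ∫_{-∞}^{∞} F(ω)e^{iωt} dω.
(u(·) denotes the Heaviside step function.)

F[g](ω) = \frac{100 i \omega}{\left(5 i \omega + 9\right)^{2} + 400}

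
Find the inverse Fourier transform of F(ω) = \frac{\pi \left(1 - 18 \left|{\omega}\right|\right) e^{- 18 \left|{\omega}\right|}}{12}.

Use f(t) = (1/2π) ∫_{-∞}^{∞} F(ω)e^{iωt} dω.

f(t) = \frac{3 t^{2}}{\left(t^{2} + 324\right)^{2}}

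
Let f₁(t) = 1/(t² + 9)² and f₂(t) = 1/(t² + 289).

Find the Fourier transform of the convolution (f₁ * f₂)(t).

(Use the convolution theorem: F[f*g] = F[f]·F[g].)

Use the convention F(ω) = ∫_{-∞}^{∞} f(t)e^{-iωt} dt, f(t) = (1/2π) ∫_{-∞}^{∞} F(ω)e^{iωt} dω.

F[f₁*f₂](ω) = \frac{\pi^{2} \left(3 \left|{\omega}\right| + 1\right) e^{- 20 \left|{\omega}\right|}}{918}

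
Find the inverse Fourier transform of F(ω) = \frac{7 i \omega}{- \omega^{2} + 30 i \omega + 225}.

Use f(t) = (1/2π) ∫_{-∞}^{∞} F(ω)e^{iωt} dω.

f(t) = 7 \left(1 - 15 t\right) e^{- 15 t} u\left(t\right)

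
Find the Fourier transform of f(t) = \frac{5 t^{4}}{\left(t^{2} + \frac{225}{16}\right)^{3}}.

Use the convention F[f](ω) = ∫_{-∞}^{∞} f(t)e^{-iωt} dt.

F(ω) = \frac{\pi \left(75 \omega^{2} - 100 \left|{\omega}\right| + 16\right) e^{- \frac{15 \left|{\omega}\right|}{4}}}{32}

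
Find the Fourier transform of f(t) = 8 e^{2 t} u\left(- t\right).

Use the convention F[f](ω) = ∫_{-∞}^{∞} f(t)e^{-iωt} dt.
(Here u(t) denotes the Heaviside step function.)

F(ω) = - \frac{8}{i \omega - 2}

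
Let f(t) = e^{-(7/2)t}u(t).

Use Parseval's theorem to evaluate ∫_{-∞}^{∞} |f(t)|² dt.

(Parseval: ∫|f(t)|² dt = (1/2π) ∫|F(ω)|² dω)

∫|f(t)|² dt = \frac{1}{7}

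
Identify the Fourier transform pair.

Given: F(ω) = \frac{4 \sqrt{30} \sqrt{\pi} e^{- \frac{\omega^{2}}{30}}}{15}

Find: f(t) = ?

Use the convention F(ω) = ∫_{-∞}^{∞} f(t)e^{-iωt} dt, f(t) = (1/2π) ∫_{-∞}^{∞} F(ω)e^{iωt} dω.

f(t) = 4 e^{- \frac{15 t^{2}}{2}}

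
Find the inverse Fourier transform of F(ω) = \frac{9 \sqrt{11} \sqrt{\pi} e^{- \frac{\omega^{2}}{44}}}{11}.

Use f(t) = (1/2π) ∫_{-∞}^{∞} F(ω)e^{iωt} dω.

f(t) = 9 e^{- 11 t^{2}}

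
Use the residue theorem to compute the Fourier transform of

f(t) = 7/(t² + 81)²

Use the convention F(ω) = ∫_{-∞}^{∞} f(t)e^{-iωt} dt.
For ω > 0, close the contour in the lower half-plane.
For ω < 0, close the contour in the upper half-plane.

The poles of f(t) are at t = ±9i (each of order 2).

Let g(z) = f(z)e^{-iωz}; for large |z| the factor e^{-iωz} decays in the lower half-plane when ω > 0 and in the upper half-plane when ω < 0.

Case ω > 0 (lower half-plane, clockwise contour ⇒ F(ω) = -2πi·ΣRes):
  Res_{z = - 9 i} g(z) = \frac{7 i \left(9 \omega + 1\right) e^{- 9 \omega}}{2916} (pole of order 2)
  F(ω) = -2πi·ΣRes = \frac{7 \pi \left(9 \omega + 1\right) e^{- 9 \omega}}{1458}

Case ω < 0 (upper half-plane, counterclockwise contour ⇒ F(ω) = +2πi·ΣRes):
  Res_{z = 9 i} g(z) = \frac{7 i \left(9 \omega - 1\right) e^{9 \omega}}{2916} (pole of order 2)
  F(ω) = 2πi·ΣRes = \frac{7 \pi \left(1 - 9 \omega\right) e^{9 \omega}}{1458}

Both cases combine into a single formula in |ω|:

F(ω) = \frac{7 \pi \left(9 \left|{\omega}\right| + 1\right) e^{- 9 \left|{\omega}\right|}}{1458}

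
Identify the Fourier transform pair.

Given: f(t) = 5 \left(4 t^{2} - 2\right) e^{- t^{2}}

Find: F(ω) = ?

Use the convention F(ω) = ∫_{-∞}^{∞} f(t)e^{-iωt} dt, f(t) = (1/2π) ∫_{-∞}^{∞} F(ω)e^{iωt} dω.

F(ω) = - 5 \sqrt{\pi} \omega^{2} e^{- \frac{\omega^{2}}{4}}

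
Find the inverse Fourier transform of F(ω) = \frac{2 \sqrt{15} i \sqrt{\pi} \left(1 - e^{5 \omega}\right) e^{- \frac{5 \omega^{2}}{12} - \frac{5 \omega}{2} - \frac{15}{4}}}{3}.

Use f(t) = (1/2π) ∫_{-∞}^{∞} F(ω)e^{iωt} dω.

f(t) = 4 e^{- \frac{3 t^{2}}{5}} \sin{\left(3 t \right)}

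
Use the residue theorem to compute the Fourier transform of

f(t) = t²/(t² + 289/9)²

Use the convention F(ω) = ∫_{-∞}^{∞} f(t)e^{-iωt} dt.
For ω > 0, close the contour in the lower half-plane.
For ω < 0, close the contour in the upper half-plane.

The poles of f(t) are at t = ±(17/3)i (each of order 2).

Let g(z) = f(z)e^{-iωz}; for large |z| the factor e^{-iωz} decays in the lower half-plane when ω > 0 and in the upper half-plane when ω < 0.

Case ω > 0 (lower half-plane, clockwise contour ⇒ F(ω) = -2πi·ΣRes):
  Res_{z = - \frac{17 i}{3}} g(z) = \frac{i \left(3 - 17 \omega\right) e^{- \frac{17 \omega}{3}}}{68} (pole of order 2)
  F(ω) = -2πi·ΣRes = \frac{\pi \left(3 - 17 \omega\right) e^{- \frac{17 \omega}{3}}}{34}

Case ω < 0 (upper half-plane, counterclockwise contour ⇒ F(ω) = +2πi·ΣRes):
  Res_{z = \frac{17 i}{3}} g(z) = \frac{i \left(- 17 \omega - 3\right) e^{\frac{17 \omega}{3}}}{68} (pole of order 2)
  F(ω) = 2πi·ΣRes = \frac{\pi \left(17 \omega + 3\right) e^{\frac{17 \omega}{3}}}{34}

Both cases combine into a single formula in |ω|:

F(ω) = \frac{\pi \left(3 - 17 \left|{\omega}\right|\right) e^{- \frac{17 \left|{\omega}\right|}{3}}}{34}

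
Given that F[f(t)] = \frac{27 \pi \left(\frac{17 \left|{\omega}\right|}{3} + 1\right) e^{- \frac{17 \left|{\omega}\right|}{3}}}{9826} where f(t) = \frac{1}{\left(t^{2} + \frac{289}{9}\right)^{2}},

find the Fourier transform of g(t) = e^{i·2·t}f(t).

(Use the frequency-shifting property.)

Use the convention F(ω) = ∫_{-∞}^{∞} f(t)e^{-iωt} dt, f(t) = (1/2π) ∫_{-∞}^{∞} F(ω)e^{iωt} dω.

F[g](ω) = \frac{9 \pi \left(17 \left|{\omega - 2}\right| + 3\right) e^{- \frac{17 \left|{\omega - 2}\right|}{3}}}{9826}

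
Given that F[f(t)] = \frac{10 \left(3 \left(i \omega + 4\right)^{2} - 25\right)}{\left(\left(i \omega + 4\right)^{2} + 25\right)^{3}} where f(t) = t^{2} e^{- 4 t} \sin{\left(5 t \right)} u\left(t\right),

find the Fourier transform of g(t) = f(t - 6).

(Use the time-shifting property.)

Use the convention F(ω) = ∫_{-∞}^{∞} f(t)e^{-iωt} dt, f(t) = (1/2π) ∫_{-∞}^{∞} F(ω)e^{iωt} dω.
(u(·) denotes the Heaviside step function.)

F[g](ω) = \frac{10 \left(3 \left(i \omega + 4\right)^{2} - 25\right) e^{- 6 i \omega}}{\left(\left(i \omega + 4\right)^{2} + 25\right)^{3}}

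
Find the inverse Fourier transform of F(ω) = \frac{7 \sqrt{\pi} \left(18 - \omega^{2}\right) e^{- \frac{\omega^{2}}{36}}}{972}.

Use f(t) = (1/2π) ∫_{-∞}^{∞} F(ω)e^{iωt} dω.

f(t) = 7 t^{2} e^{- 9 t^{2}}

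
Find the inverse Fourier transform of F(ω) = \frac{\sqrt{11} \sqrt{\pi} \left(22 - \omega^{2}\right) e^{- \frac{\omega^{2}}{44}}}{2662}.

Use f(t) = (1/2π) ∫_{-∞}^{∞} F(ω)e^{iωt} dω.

f(t) = 2 t^{2} e^{- 11 t^{2}}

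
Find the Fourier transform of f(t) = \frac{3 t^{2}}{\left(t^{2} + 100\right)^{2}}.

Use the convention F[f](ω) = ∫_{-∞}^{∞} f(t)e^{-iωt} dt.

F(ω) = \frac{3 \pi \left(1 - 10 \left|{\omega}\right|\right) e^{- 10 \left|{\omega}\right|}}{20}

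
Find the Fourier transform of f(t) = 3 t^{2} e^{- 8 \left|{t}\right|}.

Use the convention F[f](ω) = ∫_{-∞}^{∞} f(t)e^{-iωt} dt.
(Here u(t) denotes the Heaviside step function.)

F(ω) = \frac{96 \left(64 - 3 \omega^{2}\right)}{\left(\omega^{2} + 64\right)^{3}}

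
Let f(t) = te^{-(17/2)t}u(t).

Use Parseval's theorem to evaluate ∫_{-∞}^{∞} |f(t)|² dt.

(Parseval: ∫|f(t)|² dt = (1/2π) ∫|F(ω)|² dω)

∫|f(t)|² dt = \frac{2}{4913}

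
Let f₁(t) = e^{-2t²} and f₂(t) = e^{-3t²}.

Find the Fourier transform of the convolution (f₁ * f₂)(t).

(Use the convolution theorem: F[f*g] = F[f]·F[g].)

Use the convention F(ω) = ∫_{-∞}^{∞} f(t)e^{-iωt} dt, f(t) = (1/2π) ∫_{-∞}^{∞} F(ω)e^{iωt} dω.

F[f₁*f₂](ω) = \frac{\sqrt{6} \pi e^{- \frac{5 \omega^{2}}{24}}}{6}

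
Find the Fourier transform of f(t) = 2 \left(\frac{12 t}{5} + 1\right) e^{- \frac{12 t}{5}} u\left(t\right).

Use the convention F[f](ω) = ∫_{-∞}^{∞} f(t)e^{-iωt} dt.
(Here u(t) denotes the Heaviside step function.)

F(ω) = \frac{10 \left(- 5 i \omega - 24\right)}{25 \omega^{2} - 120 i \omega - 144}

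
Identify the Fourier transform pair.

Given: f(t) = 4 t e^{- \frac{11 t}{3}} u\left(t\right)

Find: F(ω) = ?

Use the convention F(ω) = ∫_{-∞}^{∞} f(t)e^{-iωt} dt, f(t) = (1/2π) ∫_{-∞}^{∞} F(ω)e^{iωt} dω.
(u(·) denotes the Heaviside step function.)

F(ω) = \frac{36}{\left(3 i \omega + 11\right)^{2}}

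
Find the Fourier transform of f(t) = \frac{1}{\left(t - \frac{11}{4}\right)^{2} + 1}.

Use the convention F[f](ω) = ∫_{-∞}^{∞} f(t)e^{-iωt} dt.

F(ω) = \pi e^{- \frac{11 i \omega}{4} - \left|{\omega}\right|}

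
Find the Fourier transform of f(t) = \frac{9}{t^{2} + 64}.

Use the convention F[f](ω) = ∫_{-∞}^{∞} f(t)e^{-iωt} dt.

F(ω) = \frac{9 \pi e^{- 8 \left|{\omega}\right|}}{8}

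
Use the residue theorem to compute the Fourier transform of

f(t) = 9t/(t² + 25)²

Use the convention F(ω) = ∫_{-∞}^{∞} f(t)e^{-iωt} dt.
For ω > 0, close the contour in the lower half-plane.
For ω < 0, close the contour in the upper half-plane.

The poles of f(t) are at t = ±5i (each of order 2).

Let g(z) = f(z)e^{-iωz}; for large |z| the factor e^{-iωz} decays in the lower half-plane when ω > 0 and in the upper half-plane when ω < 0.

Case ω > 0 (lower half-plane, clockwise contour ⇒ F(ω) = -2πi·ΣRes):
  Res_{z = - 5 i} g(z) = \frac{9 \omega e^{- 5 \omega}}{20} (pole of order 2)
  F(ω) = -2πi·ΣRes = - \frac{9 i \pi \omega e^{- 5 \omega}}{10}

Case ω < 0 (upper half-plane, counterclockwise contour ⇒ F(ω) = +2πi·ΣRes):
  Res_{z = 5 i} g(z) = - \frac{9 \omega e^{5 \omega}}{20} (pole of order 2)
  F(ω) = 2πi·ΣRes = - \frac{9 i \pi \omega e^{5 \omega}}{10}

Both cases combine into a single formula in |ω|:

F(ω) = - \frac{9 i \pi \omega e^{- 5 \left|{\omega}\right|}}{10}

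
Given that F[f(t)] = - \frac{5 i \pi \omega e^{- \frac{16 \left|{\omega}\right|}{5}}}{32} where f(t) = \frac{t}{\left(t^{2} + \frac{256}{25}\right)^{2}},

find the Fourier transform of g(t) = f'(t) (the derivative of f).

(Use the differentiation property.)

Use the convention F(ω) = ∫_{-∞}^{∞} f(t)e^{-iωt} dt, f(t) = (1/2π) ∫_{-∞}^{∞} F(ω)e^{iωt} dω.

F[g](ω) = \frac{5 \pi \omega^{2} e^{- \frac{16 \left|{\omega}\right|}{5}}}{32}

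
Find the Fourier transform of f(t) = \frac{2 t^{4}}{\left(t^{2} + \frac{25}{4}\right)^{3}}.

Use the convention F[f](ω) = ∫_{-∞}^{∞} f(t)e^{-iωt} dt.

F(ω) = \frac{\pi \left(25 \omega^{2} - 50 \left|{\omega}\right| + 12\right) e^{- \frac{5 \left|{\omega}\right|}{2}}}{40}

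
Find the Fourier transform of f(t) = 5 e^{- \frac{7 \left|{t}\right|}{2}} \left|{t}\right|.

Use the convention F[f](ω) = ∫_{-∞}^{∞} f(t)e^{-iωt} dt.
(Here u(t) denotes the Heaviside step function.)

F(ω) = \frac{40 \left(49 - 4 \omega^{2}\right)}{\left(4 \omega^{2} + 49\right)^{2}}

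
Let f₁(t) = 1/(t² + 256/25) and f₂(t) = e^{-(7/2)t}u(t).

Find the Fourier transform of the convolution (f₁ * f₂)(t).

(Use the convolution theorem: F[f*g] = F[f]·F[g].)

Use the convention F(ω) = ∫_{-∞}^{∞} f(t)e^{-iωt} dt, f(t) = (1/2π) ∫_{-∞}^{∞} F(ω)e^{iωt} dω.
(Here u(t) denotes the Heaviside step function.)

F[f₁*f₂](ω) = \frac{5 \pi e^{- \frac{16 \left|{\omega}\right|}{5}}}{8 \left(2 i \omega + 7\right)}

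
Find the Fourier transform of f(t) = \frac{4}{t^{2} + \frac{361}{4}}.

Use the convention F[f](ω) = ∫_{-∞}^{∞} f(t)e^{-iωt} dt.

F(ω) = \frac{8 \pi e^{- \frac{19 \left|{\omega}\right|}{2}}}{19}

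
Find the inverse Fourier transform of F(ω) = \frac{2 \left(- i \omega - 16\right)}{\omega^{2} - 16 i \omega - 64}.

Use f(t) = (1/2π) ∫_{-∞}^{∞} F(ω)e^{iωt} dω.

f(t) = 2 \left(8 t + 1\right) e^{- 8 t} u\left(t\right)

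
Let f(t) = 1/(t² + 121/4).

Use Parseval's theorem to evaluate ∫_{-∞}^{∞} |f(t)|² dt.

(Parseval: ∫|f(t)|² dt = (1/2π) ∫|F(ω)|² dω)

∫|f(t)|² dt = \frac{4 \pi}{1331}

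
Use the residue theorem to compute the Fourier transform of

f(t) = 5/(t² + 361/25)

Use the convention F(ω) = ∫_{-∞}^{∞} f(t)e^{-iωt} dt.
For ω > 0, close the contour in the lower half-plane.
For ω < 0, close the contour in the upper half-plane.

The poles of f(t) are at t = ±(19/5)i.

Let g(z) = f(z)e^{-iωz}; for large |z| the factor e^{-iωz} decays in the lower half-plane when ω > 0 and in the upper half-plane when ω < 0.

Case ω > 0 (lower half-plane, clockwise contour ⇒ F(ω) = -2πi·ΣRes):
  Res_{z = - \frac{19 i}{5}} g(z) = \frac{25 i e^{- \frac{19 \omega}{5}}}{38}
  F(ω) = -2πi·ΣRes = \frac{25 \pi e^{- \frac{19 \omega}{5}}}{19}

Case ω < 0 (upper half-plane, counterclockwise contour ⇒ F(ω) = +2πi·ΣRes):
  Res_{z = \frac{19 i}{5}} g(z) = - \frac{25 i e^{\frac{19 \omega}{5}}}{38}
  F(ω) = 2πi·ΣRes = \frac{25 \pi e^{\frac{19 \omega}{5}}}{19}

Both cases combine into a single formula in |ω|:

F(ω) = \frac{25 \pi e^{- \frac{19 \left|{\omega}\right|}{5}}}{19}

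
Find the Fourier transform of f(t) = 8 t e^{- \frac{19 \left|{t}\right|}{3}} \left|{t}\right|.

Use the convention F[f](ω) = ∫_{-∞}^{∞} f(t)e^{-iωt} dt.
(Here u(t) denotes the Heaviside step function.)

F(ω) = \frac{7776 i \omega \left(3 \omega^{2} - 361\right)}{\left(9 \omega^{2} + 361\right)^{3}}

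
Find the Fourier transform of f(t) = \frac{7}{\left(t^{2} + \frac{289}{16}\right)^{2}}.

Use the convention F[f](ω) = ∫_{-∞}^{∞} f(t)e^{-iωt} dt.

F(ω) = \frac{56 \pi \left(17 \left|{\omega}\right| + 4\right) e^{- \frac{17 \left|{\omega}\right|}{4}}}{4913}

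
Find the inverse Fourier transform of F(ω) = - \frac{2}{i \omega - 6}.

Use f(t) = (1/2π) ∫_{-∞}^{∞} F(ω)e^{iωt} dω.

f(t) = 2 e^{6 t} u\left(- t\right)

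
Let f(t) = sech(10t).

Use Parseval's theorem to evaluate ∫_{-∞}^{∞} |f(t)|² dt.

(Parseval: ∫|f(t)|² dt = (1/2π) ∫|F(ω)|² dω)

∫|f(t)|² dt = \frac{1}{5}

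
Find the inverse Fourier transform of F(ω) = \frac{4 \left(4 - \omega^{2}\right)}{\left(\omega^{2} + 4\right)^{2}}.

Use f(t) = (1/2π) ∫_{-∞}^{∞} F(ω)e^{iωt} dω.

f(t) = 2 e^{- 2 \left|{t}\right|} \left|{t}\right|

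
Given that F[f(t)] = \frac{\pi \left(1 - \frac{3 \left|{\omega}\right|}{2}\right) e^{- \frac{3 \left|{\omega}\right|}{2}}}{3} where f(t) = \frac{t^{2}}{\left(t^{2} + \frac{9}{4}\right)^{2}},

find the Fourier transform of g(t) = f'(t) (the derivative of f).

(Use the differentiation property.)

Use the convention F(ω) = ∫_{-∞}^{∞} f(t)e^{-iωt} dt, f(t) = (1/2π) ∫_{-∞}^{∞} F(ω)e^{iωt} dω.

F[g](ω) = \frac{i \pi \omega \left(2 - 3 \left|{\omega}\right|\right) e^{- \frac{3 \left|{\omega}\right|}{2}}}{6}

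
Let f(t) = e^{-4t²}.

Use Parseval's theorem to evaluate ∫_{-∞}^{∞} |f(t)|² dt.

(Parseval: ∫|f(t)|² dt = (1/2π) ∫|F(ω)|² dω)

∫|f(t)|² dt = \frac{\sqrt{2} \sqrt{\pi}}{4}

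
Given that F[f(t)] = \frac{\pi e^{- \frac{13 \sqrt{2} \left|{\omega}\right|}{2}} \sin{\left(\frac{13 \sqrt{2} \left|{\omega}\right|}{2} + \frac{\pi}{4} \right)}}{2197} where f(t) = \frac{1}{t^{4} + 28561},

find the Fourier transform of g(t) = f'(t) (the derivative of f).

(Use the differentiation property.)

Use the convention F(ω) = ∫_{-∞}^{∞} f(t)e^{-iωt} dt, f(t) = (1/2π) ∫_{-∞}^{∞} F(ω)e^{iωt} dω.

F[g](ω) = \frac{i \pi \omega e^{- \frac{13 \sqrt{2} \left|{\omega}\right|}{2}} \sin{\left(\frac{13 \sqrt{2} \left|{\omega}\right|}{2} + \frac{\pi}{4} \right)}}{2197}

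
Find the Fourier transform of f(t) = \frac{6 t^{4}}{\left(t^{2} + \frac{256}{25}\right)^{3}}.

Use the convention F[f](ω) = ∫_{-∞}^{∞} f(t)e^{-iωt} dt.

F(ω) = \frac{3 \pi \left(256 \omega^{2} - 400 \left|{\omega}\right| + 75\right) e^{- \frac{16 \left|{\omega}\right|}{5}}}{320}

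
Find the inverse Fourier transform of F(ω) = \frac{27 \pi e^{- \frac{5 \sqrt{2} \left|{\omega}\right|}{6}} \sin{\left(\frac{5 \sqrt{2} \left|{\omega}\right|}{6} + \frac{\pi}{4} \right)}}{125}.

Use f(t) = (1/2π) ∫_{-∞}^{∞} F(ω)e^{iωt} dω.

f(t) = \frac{1}{t^{4} + \frac{625}{81}}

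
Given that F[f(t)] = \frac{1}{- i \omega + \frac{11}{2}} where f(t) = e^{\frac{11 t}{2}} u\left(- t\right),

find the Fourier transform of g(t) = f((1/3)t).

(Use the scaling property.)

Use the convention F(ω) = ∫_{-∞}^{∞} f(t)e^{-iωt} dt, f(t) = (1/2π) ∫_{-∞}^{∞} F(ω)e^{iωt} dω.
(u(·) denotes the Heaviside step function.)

F[g](ω) = - \frac{6}{6 i \omega - 11}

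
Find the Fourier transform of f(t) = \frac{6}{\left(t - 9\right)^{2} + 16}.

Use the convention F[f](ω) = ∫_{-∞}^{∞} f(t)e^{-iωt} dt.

F(ω) = \frac{3 \pi e^{- 9 i \omega - 4 \left|{\omega}\right|}}{2}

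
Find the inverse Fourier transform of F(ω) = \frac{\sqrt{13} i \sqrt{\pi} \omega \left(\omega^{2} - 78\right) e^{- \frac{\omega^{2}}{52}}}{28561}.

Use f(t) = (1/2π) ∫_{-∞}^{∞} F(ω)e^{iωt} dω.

f(t) = 8 t^{3} e^{- 13 t^{2}}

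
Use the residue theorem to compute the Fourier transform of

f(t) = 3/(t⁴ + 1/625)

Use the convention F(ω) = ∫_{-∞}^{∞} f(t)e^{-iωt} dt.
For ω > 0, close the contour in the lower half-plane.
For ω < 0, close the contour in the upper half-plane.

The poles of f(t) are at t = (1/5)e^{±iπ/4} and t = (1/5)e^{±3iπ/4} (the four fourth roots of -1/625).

Let g(z) = f(z)e^{-iωz}; for large |z| the factor e^{-iωz} decays in the lower half-plane when ω > 0 and in the upper half-plane when ω < 0.

Case ω > 0 (lower half-plane, clockwise contour ⇒ F(ω) = -2πi·ΣRes):
  Res_{z = - \frac{\sqrt{2}}{10} - \frac{\sqrt{2} i}{10}} g(z) = \frac{375 \sqrt{2} i \left(1 - i\right) e^{\frac{\sqrt{2} \omega \left(-1 + i\right)}{10}}}{8}
  Res_{z = \frac{\sqrt{2}}{10} - \frac{\sqrt{2} i}{10}} g(z) = \frac{375 \sqrt{2} i \left(1 + i\right) e^{- \frac{\sqrt{2} \omega \left(1 + i\right)}{10}}}{8}
  F(ω) = -2πi·ΣRes = \frac{375 \sqrt{2} \pi \left(1 - i\right) \left(e^{\frac{\sqrt{2} i \omega}{5}} + i\right) e^{- \frac{\sqrt{2} \omega \left(1 + i\right)}{10}}}{4} = 375 \pi e^{- \frac{\sqrt{2} \omega}{10}} \sin{\left(\frac{\sqrt{2} \omega}{10} + \frac{\pi}{4} \right)}

Case ω < 0 (upper half-plane, counterclockwise contour ⇒ F(ω) = +2πi·ΣRes):
  Res_{z = \frac{\sqrt{2}}{10} + \frac{\sqrt{2} i}{10}} g(z) = \frac{375 \sqrt{2} i \left(-1 + i\right) e^{\frac{\sqrt{2} \omega \left(1 - i\right)}{10}}}{8}
  Res_{z = - \frac{\sqrt{2}}{10} + \frac{\sqrt{2} i}{10}} g(z) = \frac{375 \sqrt{2} \left(1 - i\right) e^{\frac{\sqrt{2} \omega \left(1 + i\right)}{10}}}{8}
  F(ω) = 2πi·ΣRes = - \frac{375 \sqrt{2} i \pi \left(i \left(1 - i\right) e^{\frac{\sqrt{2} \omega \left(1 - i\right)}{10}} - \left(1 - i\right) e^{\frac{\sqrt{2} \omega \left(1 + i\right)}{10}}\right)}{4} = 375 \pi e^{\frac{\sqrt{2} \omega}{10}} \cos{\left(\frac{\sqrt{2} \omega}{10} + \frac{\pi}{4} \right)}

Both cases combine into a single formula in |ω|:

F(ω) = 375 \pi e^{- \frac{\sqrt{2} \left|{\omega}\right|}{10}} \sin{\left(\frac{\sqrt{2} \left|{\omega}\right|}{10} + \frac{\pi}{4} \right)}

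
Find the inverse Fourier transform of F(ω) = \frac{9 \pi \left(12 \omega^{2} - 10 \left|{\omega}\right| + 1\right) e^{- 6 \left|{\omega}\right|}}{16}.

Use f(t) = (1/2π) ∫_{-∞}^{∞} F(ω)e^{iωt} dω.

f(t) = \frac{9 t^{4}}{\left(t^{2} + 36\right)^{3}}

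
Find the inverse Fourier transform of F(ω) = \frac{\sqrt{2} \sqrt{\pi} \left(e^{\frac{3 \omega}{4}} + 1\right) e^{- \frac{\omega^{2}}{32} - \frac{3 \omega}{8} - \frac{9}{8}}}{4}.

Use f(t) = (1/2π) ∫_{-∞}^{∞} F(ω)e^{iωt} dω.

f(t) = 2 e^{- 8 t^{2}} \cos{\left(6 t \right)}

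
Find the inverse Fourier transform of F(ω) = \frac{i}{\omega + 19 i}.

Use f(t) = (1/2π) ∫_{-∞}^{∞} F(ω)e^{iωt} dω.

f(t) = e^{19 t} u\left(- t\right)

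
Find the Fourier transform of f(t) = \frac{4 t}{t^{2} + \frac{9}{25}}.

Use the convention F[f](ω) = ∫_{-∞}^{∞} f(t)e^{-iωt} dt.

F(ω) = - 4 i \pi e^{- \frac{3 \left|{\omega}\right|}{5}} \operatorname{sign}{\left(\omega \right)}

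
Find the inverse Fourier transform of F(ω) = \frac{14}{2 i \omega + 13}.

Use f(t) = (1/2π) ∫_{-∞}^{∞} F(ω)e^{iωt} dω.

f(t) = 7 e^{- \frac{13 t}{2}} u\left(t\right)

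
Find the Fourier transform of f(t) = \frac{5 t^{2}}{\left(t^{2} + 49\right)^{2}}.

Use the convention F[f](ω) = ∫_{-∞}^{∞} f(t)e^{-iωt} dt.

F(ω) = \frac{5 \pi \left(1 - 7 \left|{\omega}\right|\right) e^{- 7 \left|{\omega}\right|}}{14}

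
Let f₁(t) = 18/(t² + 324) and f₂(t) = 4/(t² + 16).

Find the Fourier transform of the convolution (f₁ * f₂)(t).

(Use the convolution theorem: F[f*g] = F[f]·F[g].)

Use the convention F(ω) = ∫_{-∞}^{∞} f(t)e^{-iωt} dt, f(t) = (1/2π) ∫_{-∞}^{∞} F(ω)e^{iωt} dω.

F[f₁*f₂](ω) = \pi^{2} e^{- 22 \left|{\omega}\right|}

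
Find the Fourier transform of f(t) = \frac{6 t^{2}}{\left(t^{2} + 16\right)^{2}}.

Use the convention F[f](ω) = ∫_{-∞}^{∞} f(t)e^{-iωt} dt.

F(ω) = \frac{3 \pi \left(1 - 4 \left|{\omega}\right|\right) e^{- 4 \left|{\omega}\right|}}{4}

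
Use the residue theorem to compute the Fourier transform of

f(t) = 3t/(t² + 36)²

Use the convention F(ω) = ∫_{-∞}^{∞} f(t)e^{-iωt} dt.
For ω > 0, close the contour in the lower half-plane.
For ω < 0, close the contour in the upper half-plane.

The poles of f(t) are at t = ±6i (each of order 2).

Let g(z) = f(z)e^{-iωz}; for large |z| the factor e^{-iωz} decays in the lower half-plane when ω > 0 and in the upper half-plane when ω < 0.

Case ω > 0 (lower half-plane, clockwise contour ⇒ F(ω) = -2πi·ΣRes):
  Res_{z = - 6 i} g(z) = \frac{\omega e^{- 6 \omega}}{8} (pole of order 2)
  F(ω) = -2πi·ΣRes = - \frac{i \pi \omega e^{- 6 \omega}}{4}

Case ω < 0 (upper half-plane, counterclockwise contour ⇒ F(ω) = +2πi·ΣRes):
  Res_{z = 6 i} g(z) = - \frac{\omega e^{6 \omega}}{8} (pole of order 2)
  F(ω) = 2πi·ΣRes = - \frac{i \pi \omega e^{6 \omega}}{4}

Both cases combine into a single formula in |ω|:

F(ω) = - \frac{i \pi \omega e^{- 6 \left|{\omega}\right|}}{4}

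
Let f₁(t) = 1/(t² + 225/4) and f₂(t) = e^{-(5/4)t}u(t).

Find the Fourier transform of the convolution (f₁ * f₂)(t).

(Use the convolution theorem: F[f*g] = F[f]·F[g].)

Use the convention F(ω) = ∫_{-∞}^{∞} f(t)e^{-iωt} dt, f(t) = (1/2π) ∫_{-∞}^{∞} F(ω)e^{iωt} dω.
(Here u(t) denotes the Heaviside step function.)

F[f₁*f₂](ω) = \frac{8 \pi e^{- \frac{15 \left|{\omega}\right|}{2}}}{15 \left(4 i \omega + 5\right)}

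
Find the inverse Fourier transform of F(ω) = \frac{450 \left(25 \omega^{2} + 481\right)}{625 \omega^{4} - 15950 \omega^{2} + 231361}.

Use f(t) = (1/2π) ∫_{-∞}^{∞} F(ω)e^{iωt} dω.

f(t) = 5 e^{- \frac{9 \left|{t}\right|}{5}} \cos{\left(4 \left|{t}\right| \right)}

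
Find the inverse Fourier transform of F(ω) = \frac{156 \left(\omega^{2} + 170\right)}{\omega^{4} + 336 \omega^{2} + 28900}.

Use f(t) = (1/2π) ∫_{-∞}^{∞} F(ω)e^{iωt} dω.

f(t) = 6 e^{- 13 \left|{t}\right|} \cos{\left(\left|{t}\right| \right)}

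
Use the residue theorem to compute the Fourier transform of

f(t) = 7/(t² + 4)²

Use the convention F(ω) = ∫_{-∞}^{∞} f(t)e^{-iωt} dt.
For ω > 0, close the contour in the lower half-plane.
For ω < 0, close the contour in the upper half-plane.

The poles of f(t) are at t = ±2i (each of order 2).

Let g(z) = f(z)e^{-iωz}; for large |z| the factor e^{-iωz} decays in the lower half-plane when ω > 0 and in the upper half-plane when ω < 0.

Case ω > 0 (lower half-plane, clockwise contour ⇒ F(ω) = -2πi·ΣRes):
  Res_{z = - 2 i} g(z) = \frac{7 i \left(2 \omega + 1\right) e^{- 2 \omega}}{32} (pole of order 2)
  F(ω) = -2πi·ΣRes = \frac{7 \pi \left(2 \omega + 1\right) e^{- 2 \omega}}{16}

Case ω < 0 (upper half-plane, counterclockwise contour ⇒ F(ω) = +2πi·ΣRes):
  Res_{z = 2 i} g(z) = \frac{7 i \left(2 \omega - 1\right) e^{2 \omega}}{32} (pole of order 2)
  F(ω) = 2πi·ΣRes = \frac{7 \pi \left(1 - 2 \omega\right) e^{2 \omega}}{16}

Both cases combine into a single formula in |ω|:

F(ω) = \frac{7 \pi \left(2 \left|{\omega}\right| + 1\right) e^{- 2 \left|{\omega}\right|}}{16}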